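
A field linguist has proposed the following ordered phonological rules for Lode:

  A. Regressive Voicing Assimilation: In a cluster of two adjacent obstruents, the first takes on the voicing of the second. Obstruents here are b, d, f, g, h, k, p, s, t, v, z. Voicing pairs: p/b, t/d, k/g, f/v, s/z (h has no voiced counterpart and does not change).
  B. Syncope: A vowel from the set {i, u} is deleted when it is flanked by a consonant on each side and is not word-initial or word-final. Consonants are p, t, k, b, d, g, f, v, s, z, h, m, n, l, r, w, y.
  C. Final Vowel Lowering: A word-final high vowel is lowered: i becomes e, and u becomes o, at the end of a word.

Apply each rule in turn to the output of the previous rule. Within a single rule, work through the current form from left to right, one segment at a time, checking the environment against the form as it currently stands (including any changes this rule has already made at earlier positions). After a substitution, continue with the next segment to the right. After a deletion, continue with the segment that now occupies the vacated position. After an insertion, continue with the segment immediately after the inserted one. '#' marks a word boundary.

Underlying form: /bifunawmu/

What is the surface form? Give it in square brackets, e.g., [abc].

[bfnawmo]

A Regressive Voicing Assimilation: no change — [bifunawmu]
B Syncope: [bifunawmu] → [bfnawmu]
C Final Vowel Lowering: [bfnawmu] → [bfnawmo]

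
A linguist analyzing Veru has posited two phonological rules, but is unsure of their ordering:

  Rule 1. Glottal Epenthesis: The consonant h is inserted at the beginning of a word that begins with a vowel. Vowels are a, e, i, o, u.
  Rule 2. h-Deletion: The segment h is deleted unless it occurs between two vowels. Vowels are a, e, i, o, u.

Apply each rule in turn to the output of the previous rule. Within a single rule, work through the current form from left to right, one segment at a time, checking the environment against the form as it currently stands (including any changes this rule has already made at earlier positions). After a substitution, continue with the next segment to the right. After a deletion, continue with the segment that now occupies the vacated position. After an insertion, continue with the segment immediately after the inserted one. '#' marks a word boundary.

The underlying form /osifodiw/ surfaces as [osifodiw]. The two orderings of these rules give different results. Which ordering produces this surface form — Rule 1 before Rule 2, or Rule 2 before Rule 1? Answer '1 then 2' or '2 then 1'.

Order 1 then 2:
  1 Glottal Epenthesis: [osifodiw] → [hosifodiw]
  2 h-Deletion: [hosifodiw] → [osifodiw]
  result: [osifodiw]
Order 2 then 1:
  2 h-Deletion: no change — [osifodiw]
  1 Glottal Epenthesis: [osifodiw] → [hosifodiw]
  result: [hosifodiw]

1 then 2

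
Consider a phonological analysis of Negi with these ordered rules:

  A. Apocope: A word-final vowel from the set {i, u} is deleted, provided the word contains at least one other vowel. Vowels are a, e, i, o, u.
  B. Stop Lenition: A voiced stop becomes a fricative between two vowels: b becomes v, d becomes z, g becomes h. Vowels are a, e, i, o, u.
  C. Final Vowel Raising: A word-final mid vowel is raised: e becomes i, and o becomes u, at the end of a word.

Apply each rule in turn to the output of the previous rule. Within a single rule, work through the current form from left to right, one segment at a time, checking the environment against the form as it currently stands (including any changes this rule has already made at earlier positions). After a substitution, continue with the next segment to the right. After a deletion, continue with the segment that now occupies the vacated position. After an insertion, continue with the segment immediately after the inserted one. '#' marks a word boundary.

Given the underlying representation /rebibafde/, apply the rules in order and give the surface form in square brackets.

[revivafdi]

A Apocope: no change — [rebibafde]
B Stop Lenition: [rebibafde] → [revivafde]
C Final Vowel Raising: [revivafde] → [revivafdi]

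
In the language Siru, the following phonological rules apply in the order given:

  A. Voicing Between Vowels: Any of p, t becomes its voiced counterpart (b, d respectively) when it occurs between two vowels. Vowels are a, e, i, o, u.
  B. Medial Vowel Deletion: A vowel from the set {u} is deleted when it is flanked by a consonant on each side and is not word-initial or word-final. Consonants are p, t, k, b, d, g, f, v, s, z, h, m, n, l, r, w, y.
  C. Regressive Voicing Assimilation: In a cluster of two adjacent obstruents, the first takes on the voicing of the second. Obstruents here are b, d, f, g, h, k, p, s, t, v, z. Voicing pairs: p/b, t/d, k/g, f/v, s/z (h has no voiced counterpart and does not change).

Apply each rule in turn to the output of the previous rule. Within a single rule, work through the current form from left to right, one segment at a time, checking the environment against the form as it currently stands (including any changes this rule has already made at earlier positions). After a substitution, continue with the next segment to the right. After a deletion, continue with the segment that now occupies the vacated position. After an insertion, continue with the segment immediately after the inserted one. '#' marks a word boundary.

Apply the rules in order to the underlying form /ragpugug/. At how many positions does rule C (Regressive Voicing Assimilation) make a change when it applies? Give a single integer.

2

A Voicing Between Vowels: no change — [ragpugug]
B Medial Vowel Deletion: [ragpugug] → [ragpgg]
C Regressive Voicing Assimilation: [ragpgg] → [rakbgg]
Rule C changed 2 position(s).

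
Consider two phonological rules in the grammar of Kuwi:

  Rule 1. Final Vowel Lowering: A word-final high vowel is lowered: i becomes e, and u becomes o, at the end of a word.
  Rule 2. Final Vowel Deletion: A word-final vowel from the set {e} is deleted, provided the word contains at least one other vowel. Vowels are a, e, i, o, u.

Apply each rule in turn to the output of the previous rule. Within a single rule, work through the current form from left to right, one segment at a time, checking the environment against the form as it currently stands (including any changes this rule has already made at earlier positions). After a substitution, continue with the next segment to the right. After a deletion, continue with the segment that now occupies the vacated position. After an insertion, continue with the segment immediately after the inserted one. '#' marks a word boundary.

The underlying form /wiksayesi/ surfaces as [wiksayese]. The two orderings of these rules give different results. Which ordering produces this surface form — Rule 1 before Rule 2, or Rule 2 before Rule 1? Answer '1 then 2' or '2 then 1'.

2 then 1

Order 1 then 2:
  1 Final Vowel Lowering: [wiksayesi] → [wiksayese]
  2 Final Vowel Deletion: [wiksayese] → [wiksayes]
  result: [wiksayes]
Order 2 then 1:
  2 Final Vowel Deletion: no change — [wiksayesi]
  1 Final Vowel Lowering: [wiksayesi] → [wiksayese]
  result: [wiksayese]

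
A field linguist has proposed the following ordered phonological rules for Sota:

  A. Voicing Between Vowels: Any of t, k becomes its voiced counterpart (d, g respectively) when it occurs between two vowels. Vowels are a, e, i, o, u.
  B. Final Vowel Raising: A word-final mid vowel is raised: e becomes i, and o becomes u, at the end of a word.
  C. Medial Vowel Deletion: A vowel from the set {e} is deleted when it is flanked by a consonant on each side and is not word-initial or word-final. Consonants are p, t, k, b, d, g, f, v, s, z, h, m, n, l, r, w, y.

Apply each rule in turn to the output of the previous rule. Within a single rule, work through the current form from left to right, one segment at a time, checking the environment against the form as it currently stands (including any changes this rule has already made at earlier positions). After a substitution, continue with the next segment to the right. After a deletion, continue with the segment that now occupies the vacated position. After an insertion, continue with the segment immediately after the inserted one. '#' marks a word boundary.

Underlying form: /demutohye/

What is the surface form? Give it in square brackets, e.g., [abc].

[dmudohyi]

A Voicing Between Vowels: [demutohye] → [demudohye]
B Final Vowel Raising: [demudohye] → [demudohyi]
C Medial Vowel Deletion: [demudohyi] → [dmudohyi]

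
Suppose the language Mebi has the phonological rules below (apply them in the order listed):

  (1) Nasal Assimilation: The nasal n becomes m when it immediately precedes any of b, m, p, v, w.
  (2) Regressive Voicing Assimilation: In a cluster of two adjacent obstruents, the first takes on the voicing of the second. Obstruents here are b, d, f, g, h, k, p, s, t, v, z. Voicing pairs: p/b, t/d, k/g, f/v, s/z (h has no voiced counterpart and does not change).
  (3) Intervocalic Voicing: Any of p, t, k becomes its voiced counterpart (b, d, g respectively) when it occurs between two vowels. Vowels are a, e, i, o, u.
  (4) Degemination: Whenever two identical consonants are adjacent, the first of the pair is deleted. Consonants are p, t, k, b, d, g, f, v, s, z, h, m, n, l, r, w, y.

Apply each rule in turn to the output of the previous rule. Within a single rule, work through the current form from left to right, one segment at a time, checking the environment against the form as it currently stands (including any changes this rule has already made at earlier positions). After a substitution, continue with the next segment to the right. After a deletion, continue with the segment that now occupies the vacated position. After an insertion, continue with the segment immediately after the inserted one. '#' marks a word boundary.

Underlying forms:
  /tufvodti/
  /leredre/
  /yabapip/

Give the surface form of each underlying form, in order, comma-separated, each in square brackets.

/tufvodti/:
  (1) Nasal Assimilation: no change — [tufvodti]
  (2) Regressive Voicing Assimilation: [tufvodti] → [tuvvotti]
  (3) Intervocalic Voicing: no change — [tuvvotti]
  (4) Degemination: [tuvvotti] → [tuvoti]
/leredre/:
  (1) Nasal Assimilation: no change — [leredre]
  (2) Regressive Voicing Assimilation: no change — [leredre]
  (3) Intervocalic Voicing: no change — [leredre]
  (4) Degemination: no change — [leredre]
/yabapip/:
  (1) Nasal Assimilation: no change — [yabapip]
  (2) Regressive Voicing Assimilation: no change — [yabapip]
  (3) Intervocalic Voicing: [yabapip] → [yababip]
  (4) Degemination: no change — [yababip]

[tuvoti], [leredre], [yababip]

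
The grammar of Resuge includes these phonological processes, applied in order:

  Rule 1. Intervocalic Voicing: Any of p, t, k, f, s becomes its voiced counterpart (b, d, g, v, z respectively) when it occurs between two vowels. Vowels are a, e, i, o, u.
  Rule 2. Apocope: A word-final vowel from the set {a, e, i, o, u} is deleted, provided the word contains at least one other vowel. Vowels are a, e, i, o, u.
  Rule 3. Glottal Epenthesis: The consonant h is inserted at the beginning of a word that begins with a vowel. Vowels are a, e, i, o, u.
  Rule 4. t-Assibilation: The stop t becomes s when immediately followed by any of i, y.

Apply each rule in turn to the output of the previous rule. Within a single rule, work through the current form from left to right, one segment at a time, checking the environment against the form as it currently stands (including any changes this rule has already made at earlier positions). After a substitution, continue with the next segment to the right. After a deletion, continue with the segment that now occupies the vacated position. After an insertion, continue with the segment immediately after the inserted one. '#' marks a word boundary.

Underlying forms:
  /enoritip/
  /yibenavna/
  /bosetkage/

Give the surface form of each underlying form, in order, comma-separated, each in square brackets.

/enoritip/:
  Rule 1 Intervocalic Voicing: [enoritip] → [enoridip]
  Rule 2 Apocope: no change — [enoridip]
  Rule 3 Glottal Epenthesis: [enoridip] → [henoridip]
  Rule 4 t-Assibilation: no change — [henoridip]
/yibenavna/:
  Rule 1 Intervocalic Voicing: no change — [yibenavna]
  Rule 2 Apocope: [yibenavna] → [yibenavn]
  Rule 3 Glottal Epenthesis: no change — [yibenavn]
  Rule 4 t-Assibilation: no change — [yibenavn]
/bosetkage/:
  Rule 1 Intervocalic Voicing: [bosetkage] → [bozetkage]
  Rule 2 Apocope: [bozetkage] → [bozetkag]
  Rule 3 Glottal Epenthesis: no change — [bozetkag]
  Rule 4 t-Assibilation: no change — [bozetkag]

[henoridip], [yibenavn], [bozetkag]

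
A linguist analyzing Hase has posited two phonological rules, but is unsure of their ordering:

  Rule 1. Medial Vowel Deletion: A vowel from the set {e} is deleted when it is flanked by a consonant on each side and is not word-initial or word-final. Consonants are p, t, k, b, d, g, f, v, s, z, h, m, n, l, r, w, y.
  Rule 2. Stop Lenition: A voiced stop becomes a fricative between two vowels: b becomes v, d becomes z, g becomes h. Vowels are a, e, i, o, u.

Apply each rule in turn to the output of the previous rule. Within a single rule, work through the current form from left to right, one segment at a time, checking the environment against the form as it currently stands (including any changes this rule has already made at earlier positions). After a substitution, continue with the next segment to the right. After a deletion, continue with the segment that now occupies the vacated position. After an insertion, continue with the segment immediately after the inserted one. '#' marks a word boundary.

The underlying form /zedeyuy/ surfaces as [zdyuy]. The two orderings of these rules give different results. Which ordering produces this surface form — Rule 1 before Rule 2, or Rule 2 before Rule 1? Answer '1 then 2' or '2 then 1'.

Order 1 then 2:
  1 Medial Vowel Deletion: [zedeyuy] → [zdyuy]
  2 Stop Lenition: no change — [zdyuy]
  result: [zdyuy]
Order 2 then 1:
  2 Stop Lenition: [zedeyuy] → [zezeyuy]
  1 Medial Vowel Deletion: [zezeyuy] → [zzyuy]
  result: [zzyuy]

1 then 2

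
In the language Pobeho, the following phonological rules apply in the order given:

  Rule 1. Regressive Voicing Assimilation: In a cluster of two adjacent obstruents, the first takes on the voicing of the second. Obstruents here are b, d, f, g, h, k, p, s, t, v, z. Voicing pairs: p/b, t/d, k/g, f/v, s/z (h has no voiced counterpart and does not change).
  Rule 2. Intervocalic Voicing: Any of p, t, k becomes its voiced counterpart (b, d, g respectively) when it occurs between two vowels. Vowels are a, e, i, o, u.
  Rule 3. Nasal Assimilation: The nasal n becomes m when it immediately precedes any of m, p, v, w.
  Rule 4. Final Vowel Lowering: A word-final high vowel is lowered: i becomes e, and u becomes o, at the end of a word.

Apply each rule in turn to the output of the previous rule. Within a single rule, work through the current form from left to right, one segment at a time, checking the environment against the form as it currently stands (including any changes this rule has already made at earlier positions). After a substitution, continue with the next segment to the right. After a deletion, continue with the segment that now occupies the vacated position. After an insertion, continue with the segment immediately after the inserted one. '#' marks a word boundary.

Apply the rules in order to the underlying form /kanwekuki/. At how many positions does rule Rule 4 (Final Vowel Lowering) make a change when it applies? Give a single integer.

Rule 1 Regressive Voicing Assimilation: no change — [kanwekuki]
Rule 2 Intervocalic Voicing: [kanwekuki] → [kanwegugi]
Rule 3 Nasal Assimilation: [kanwegugi] → [kamwegugi]
Rule 4 Final Vowel Lowering: [kamwegugi] → [kamweguge]
Rule Rule 4 changed 1 position(s).

1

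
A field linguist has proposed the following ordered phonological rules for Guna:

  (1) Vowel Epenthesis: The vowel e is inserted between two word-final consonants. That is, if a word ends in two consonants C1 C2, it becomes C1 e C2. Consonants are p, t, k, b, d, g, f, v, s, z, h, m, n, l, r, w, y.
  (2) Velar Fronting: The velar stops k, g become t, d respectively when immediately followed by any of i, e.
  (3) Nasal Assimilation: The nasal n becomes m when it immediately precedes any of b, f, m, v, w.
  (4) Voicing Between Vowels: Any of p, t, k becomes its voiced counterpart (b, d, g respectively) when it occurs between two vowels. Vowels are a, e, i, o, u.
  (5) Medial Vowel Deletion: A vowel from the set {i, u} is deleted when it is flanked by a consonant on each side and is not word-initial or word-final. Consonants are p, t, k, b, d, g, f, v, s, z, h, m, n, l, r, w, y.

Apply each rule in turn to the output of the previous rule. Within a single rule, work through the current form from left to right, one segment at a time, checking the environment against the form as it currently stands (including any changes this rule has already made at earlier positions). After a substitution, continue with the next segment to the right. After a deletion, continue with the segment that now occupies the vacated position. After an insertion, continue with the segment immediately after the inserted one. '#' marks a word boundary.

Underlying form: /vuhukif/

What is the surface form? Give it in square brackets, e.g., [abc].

(1) Vowel Epenthesis: no change — [vuhukif]
(2) Velar Fronting: [vuhukif] → [vuhutif]
(3) Nasal Assimilation: no change — [vuhutif]
(4) Voicing Between Vowels: [vuhutif] → [vuhudif]
(5) Medial Vowel Deletion: [vuhudif] → [vhdf]

[vhdf]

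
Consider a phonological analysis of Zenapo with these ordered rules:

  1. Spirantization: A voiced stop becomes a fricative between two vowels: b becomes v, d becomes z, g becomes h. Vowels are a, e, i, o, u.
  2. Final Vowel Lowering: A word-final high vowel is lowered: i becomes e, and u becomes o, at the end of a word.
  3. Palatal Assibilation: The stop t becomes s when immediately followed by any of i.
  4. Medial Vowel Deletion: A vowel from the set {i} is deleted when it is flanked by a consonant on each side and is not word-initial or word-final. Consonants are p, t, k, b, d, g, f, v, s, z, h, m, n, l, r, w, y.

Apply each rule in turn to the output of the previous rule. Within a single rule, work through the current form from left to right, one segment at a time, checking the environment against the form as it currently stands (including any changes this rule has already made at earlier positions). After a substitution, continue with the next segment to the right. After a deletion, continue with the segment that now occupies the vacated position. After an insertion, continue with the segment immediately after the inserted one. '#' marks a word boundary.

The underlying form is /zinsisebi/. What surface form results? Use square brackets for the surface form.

1 Spirantization: [zinsisebi] → [zinsisevi]
2 Final Vowel Lowering: [zinsisevi] → [zinsiseve]
3 Palatal Assibilation: no change — [zinsiseve]
4 Medial Vowel Deletion: [zinsiseve] → [znsseve]

[znsseve]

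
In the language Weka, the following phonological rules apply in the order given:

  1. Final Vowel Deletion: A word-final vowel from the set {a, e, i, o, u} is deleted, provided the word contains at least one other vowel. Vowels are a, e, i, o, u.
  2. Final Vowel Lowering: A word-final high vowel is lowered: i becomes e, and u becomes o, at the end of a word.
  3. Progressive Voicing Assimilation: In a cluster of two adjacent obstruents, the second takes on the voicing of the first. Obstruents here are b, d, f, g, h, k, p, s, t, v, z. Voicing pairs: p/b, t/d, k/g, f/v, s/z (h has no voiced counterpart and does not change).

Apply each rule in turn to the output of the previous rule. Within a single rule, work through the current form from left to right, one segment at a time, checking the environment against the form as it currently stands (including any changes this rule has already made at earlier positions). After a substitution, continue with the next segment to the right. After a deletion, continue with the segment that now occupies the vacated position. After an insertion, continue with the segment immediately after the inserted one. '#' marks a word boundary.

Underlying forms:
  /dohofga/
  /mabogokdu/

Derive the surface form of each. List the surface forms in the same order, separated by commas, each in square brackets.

/dohofga/:
  1 Final Vowel Deletion: [dohofga] → [dohofg]
  2 Final Vowel Lowering: no change — [dohofg]
  3 Progressive Voicing Assimilation: [dohofg] → [dohofk]
/mabogokdu/:
  1 Final Vowel Deletion: [mabogokdu] → [mabogokd]
  2 Final Vowel Lowering: no change — [mabogokd]
  3 Progressive Voicing Assimilation: [mabogokd] → [mabogokt]

[dohofk], [mabogokt]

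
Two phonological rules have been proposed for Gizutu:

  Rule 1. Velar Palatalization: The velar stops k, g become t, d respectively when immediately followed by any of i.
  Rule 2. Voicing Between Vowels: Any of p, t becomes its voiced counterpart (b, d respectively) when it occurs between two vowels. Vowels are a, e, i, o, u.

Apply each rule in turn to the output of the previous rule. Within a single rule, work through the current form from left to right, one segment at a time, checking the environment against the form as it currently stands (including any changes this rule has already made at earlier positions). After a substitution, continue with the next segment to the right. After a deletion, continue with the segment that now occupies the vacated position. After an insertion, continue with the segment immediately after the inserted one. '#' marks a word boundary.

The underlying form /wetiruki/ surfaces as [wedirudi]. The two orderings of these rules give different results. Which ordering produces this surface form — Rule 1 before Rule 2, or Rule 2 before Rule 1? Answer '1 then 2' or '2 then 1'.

1 then 2

Order 1 then 2:
  1 Velar Palatalization: [wetiruki] → [wetiruti]
  2 Voicing Between Vowels: [wetiruti] → [wedirudi]
  result: [wedirudi]
Order 2 then 1:
  2 Voicing Between Vowels: [wetiruki] → [wediruki]
  1 Velar Palatalization: [wediruki] → [wediruti]
  result: [wediruti]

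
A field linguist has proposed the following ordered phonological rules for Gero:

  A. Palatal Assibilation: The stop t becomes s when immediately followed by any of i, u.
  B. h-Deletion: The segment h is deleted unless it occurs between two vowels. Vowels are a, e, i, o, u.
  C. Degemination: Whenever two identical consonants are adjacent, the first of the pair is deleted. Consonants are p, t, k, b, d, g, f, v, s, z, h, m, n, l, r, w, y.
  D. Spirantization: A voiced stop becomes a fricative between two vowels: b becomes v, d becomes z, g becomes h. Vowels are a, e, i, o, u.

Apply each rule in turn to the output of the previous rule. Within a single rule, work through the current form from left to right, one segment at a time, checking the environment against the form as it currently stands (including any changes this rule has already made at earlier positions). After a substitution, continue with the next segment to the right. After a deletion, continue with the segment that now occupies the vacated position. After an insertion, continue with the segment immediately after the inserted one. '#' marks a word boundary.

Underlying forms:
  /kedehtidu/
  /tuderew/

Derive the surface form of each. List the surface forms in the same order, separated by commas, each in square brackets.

/kedehtidu/:
  A Palatal Assibilation: [kedehtidu] → [kedehsidu]
  B h-Deletion: [kedehsidu] → [kedesidu]
  C Degemination: no change — [kedesidu]
  D Spirantization: [kedesidu] → [kezesizu]
/tuderew/:
  A Palatal Assibilation: [tuderew] → [suderew]
  B h-Deletion: no change — [suderew]
  C Degemination: no change — [suderew]
  D Spirantization: [suderew] → [suzerew]

[kezesizu], [suzerew]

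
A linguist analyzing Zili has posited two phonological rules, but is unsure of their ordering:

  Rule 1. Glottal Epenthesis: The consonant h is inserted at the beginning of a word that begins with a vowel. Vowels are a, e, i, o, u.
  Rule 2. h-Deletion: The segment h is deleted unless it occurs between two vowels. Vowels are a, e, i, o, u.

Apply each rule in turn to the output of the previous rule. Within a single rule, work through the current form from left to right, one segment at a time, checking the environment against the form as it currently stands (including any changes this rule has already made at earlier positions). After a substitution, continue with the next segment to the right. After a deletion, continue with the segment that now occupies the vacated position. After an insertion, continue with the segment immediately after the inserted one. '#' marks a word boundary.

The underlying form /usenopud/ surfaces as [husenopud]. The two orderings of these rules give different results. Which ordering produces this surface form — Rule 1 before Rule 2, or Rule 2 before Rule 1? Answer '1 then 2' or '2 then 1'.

Order 1 then 2:
  1 Glottal Epenthesis: [usenopud] → [husenopud]
  2 h-Deletion: [husenopud] → [usenopud]
  result: [usenopud]
Order 2 then 1:
  2 h-Deletion: no change — [usenopud]
  1 Glottal Epenthesis: [usenopud] → [husenopud]
  result: [husenopud]

2 then 1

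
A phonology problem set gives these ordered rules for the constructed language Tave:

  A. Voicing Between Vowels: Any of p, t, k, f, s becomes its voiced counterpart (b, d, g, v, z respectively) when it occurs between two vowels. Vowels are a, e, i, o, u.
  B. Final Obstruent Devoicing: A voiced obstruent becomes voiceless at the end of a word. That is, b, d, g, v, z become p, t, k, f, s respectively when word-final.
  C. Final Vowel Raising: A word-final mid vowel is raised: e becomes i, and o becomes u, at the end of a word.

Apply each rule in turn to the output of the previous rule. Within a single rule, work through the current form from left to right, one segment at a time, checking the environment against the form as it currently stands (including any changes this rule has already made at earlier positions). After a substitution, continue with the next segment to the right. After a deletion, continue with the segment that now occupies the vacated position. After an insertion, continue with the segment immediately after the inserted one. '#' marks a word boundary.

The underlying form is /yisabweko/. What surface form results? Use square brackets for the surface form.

A Voicing Between Vowels: [yisabweko] → [yizabwego]
B Final Obstruent Devoicing: no change — [yizabwego]
C Final Vowel Raising: [yizabwego] → [yizabwegu]

[yizabwegu]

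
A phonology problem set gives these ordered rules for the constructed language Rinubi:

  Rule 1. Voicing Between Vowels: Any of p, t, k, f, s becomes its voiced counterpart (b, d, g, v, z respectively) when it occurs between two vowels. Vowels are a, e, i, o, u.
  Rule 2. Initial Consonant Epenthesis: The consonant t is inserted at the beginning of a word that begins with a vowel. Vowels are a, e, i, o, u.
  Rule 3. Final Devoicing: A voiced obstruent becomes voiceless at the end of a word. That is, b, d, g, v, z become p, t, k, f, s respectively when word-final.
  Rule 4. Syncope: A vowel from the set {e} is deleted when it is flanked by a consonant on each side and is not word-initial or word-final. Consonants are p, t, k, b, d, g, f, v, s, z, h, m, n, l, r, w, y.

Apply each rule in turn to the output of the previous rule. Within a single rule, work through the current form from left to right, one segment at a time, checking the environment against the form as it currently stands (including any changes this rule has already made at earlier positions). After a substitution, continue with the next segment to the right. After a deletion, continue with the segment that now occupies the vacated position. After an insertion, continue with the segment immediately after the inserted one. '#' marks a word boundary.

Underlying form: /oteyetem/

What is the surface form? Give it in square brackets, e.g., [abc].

Rule 1 Voicing Between Vowels: [oteyetem] → [odeyedem]
Rule 2 Initial Consonant Epenthesis: [odeyedem] → [todeyedem]
Rule 3 Final Devoicing: no change — [todeyedem]
Rule 4 Syncope: [todeyedem] → [todydm]

[todydm]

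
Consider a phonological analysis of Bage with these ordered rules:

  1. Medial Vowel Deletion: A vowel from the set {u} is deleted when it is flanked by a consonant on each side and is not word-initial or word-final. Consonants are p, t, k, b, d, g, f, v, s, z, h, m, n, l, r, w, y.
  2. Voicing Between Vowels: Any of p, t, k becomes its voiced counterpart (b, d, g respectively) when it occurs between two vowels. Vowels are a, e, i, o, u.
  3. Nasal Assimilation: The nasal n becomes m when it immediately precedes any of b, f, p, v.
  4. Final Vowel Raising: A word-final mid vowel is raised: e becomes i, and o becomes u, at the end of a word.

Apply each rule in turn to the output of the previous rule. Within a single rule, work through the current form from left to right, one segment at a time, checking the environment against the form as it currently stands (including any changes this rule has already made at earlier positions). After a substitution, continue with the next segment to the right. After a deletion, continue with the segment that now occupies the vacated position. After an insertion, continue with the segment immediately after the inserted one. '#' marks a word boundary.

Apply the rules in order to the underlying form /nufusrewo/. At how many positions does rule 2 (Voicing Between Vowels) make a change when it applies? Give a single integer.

0

1 Medial Vowel Deletion: [nufusrewo] → [nfsrewo]
2 Voicing Between Vowels: no change — [nfsrewo]
3 Nasal Assimilation: [nfsrewo] → [mfsrewo]
4 Final Vowel Raising: [mfsrewo] → [mfsrewu]
Rule 2 changed 0 position(s).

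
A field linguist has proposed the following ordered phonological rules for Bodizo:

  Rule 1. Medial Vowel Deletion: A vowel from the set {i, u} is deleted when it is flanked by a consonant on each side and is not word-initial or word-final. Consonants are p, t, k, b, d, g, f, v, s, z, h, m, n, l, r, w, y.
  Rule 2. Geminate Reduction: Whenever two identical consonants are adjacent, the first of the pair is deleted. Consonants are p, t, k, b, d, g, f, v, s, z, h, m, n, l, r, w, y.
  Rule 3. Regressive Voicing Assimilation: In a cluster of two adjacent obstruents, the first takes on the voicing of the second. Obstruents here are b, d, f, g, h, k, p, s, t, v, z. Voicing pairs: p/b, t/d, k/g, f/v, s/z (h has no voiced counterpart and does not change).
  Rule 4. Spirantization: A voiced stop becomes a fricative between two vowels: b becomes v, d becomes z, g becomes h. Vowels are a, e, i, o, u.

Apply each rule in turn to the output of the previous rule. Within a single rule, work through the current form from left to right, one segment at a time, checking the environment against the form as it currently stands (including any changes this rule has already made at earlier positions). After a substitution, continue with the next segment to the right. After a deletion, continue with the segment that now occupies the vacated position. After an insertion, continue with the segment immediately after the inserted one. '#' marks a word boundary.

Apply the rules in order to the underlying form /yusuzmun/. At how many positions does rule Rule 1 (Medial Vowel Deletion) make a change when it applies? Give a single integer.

3

Rule 1 Medial Vowel Deletion: [yusuzmun] → [yszmn]
Rule 2 Geminate Reduction: no change — [yszmn]
Rule 3 Regressive Voicing Assimilation: [yszmn] → [yzzmn]
Rule 4 Spirantization: no change — [yzzmn]
Rule Rule 1 changed 3 position(s).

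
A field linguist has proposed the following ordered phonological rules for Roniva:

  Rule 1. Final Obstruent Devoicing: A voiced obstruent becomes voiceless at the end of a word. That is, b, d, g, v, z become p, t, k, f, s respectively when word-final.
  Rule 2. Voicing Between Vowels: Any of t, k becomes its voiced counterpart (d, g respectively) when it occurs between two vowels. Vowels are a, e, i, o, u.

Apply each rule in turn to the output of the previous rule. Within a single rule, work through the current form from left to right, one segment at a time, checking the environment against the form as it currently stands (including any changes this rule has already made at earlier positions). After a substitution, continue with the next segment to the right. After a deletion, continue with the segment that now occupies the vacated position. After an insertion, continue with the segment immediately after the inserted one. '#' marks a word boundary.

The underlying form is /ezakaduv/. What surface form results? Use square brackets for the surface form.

Rule 1 Final Obstruent Devoicing: [ezakaduv] → [ezakaduf]
Rule 2 Voicing Between Vowels: [ezakaduf] → [ezagaduf]

[ezagaduf]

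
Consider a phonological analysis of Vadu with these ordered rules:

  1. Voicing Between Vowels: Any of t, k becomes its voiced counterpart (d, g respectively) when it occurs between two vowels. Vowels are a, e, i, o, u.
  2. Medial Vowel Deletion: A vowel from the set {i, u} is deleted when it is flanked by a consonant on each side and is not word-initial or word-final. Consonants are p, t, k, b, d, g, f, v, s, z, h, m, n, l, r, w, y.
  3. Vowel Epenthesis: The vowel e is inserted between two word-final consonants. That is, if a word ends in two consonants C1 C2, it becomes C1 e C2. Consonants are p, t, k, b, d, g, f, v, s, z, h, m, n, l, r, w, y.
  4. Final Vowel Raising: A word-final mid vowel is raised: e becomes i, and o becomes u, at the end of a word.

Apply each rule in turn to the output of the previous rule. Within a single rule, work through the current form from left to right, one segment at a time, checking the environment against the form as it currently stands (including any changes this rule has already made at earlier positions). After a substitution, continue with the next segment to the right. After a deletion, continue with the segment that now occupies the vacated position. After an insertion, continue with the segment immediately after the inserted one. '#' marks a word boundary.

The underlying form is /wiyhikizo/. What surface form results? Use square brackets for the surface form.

[wyhgzu]

1 Voicing Between Vowels: [wiyhikizo] → [wiyhigizo]
2 Medial Vowel Deletion: [wiyhigizo] → [wyhgzo]
3 Vowel Epenthesis: no change — [wyhgzo]
4 Final Vowel Raising: [wyhgzo] → [wyhgzu]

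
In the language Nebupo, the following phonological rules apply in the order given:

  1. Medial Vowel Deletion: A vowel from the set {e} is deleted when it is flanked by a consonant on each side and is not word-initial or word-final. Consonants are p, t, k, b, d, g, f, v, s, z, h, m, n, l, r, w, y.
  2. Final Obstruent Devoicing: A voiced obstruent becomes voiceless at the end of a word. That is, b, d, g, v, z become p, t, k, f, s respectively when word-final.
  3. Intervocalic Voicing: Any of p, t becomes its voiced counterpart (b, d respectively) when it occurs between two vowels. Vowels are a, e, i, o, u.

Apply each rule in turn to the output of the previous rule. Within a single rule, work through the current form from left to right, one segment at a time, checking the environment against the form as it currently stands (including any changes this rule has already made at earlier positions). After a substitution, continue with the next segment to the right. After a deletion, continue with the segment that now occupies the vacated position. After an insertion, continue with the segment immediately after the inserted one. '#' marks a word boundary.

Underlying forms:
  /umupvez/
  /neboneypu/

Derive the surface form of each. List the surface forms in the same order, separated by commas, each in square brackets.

/umupvez/:
  1 Medial Vowel Deletion: [umupvez] → [umupvz]
  2 Final Obstruent Devoicing: [umupvz] → [umupvs]
  3 Intervocalic Voicing: no change — [umupvs]
/neboneypu/:
  1 Medial Vowel Deletion: [neboneypu] → [nbonypu]
  2 Final Obstruent Devoicing: no change — [nbonypu]
  3 Intervocalic Voicing: no change — [nbonypu]

[umupvs], [nbonypu]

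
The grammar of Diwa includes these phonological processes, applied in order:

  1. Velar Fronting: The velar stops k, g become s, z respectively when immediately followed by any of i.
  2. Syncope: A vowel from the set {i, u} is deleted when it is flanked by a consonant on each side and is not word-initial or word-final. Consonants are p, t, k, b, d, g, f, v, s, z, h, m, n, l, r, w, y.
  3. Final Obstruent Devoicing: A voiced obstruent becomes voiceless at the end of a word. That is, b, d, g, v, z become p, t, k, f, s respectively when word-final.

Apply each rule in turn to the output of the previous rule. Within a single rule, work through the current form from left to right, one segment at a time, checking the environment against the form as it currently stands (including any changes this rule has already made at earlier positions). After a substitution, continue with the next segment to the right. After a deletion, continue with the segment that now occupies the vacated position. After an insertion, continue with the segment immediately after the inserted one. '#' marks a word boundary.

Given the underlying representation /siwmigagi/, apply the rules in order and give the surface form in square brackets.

[swmgazi]

1 Velar Fronting: [siwmigagi] → [siwmigazi]
2 Syncope: [siwmigazi] → [swmgazi]
3 Final Obstruent Devoicing: no change — [swmgazi]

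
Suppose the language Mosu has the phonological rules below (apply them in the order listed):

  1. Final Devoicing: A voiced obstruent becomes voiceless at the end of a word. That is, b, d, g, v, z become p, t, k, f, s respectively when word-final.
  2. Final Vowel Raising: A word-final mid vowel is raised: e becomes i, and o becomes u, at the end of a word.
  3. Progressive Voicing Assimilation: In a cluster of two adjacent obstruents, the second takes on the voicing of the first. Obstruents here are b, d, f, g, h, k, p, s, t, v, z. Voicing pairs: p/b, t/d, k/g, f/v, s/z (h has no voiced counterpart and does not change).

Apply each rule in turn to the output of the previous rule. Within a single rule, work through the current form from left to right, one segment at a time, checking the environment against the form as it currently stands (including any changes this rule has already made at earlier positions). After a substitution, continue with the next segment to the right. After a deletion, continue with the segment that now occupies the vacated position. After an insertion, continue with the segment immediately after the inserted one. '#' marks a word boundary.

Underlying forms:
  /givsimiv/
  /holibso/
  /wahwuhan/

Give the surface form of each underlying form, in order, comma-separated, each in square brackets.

/givsimiv/:
  1 Final Devoicing: [givsimiv] → [givsimif]
  2 Final Vowel Raising: no change — [givsimif]
  3 Progressive Voicing Assimilation: [givsimif] → [givzimif]
/holibso/:
  1 Final Devoicing: no change — [holibso]
  2 Final Vowel Raising: [holibso] → [holibsu]
  3 Progressive Voicing Assimilation: [holibsu] → [holibzu]
/wahwuhan/:
  1 Final Devoicing: no change — [wahwuhan]
  2 Final Vowel Raising: no change — [wahwuhan]
  3 Progressive Voicing Assimilation: no change — [wahwuhan]

[givzimif], [holibzu], [wahwuhan]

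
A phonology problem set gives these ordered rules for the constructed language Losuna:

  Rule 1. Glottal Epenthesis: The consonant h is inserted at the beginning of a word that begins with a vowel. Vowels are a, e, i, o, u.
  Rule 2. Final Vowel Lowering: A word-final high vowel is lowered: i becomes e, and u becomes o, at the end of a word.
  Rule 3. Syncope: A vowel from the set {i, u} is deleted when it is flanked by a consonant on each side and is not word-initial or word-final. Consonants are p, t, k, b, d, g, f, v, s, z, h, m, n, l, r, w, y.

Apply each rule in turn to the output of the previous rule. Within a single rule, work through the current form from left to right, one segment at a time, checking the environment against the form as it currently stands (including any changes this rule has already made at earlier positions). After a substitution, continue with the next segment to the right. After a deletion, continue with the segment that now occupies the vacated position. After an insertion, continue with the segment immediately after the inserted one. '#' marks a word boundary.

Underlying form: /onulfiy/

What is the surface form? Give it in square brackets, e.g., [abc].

Rule 1 Glottal Epenthesis: [onulfiy] → [honulfiy]
Rule 2 Final Vowel Lowering: no change — [honulfiy]
Rule 3 Syncope: [honulfiy] → [honlfy]

[honlfy]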